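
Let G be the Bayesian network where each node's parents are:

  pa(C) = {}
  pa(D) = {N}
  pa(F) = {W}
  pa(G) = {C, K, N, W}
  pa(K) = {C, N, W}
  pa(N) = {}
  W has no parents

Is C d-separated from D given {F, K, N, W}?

Yes

6 paths connect C and D; each must be blocked for d-separation to hold:
Path 1: C → K ← N → D
  N is a fork here and N is conditioned on, so the path is blocked at N.
Path 2: C → K → G ← N → D
  K is a chain here and K is conditioned on, so the path is blocked at K.
Path 3: C → K ← W → G ← N → D
  W is a fork here and W is conditioned on, so the path is blocked at W.
Path 4: C → G ← N → D
  G is a collider here and neither G nor any of its descendants is conditioned on, so the collider stays closed — the path is blocked at G.
Path 5: C → G ← K ← N → D
  G is a collider here and neither G nor any of its descendants is conditioned on, so the collider stays closed — the path is blocked at G.
Path 6: C → G ← W → K ← N → D
  G is a collider here and neither G nor any of its descendants is conditioned on, so the collider stays closed — the path is blocked at G.
Every path is blocked, so C and D are d-separated given {F, K, N, W}.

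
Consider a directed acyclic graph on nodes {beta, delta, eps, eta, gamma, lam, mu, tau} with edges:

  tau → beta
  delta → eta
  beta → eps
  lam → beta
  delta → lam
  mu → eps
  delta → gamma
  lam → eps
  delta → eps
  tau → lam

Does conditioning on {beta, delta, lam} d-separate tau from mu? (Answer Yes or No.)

Yes

There are 6 undirected paths between tau and mu; checking each against the conditioning set {beta, delta, lam}:
  1. tau → beta → eps ← mu — beta:chain[blocks]; eps:collider[blocks] ⇒ blocked
  2. tau → beta ← lam → eps ← mu — beta:collider[open]; lam:fork[blocks]; eps:collider[blocks] ⇒ blocked
  3. tau → beta ← lam ← delta → eps ← mu — beta:collider[open]; lam:chain[blocks]; delta:fork[blocks]; eps:collider[blocks] ⇒ blocked
  4. tau → lam → eps ← mu — lam:chain[blocks]; eps:collider[blocks] ⇒ blocked
  5. tau → lam → beta → eps ← mu — lam:chain[blocks]; beta:chain[blocks]; eps:collider[blocks] ⇒ blocked
  6. tau → lam ← delta → eps ← mu — lam:collider[open]; delta:fork[blocks]; eps:collider[blocks] ⇒ blocked
Since every path is blocked, d-separation holds.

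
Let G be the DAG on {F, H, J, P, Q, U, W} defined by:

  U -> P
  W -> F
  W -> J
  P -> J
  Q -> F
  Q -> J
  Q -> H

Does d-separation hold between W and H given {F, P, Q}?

Yes — W and H are d-separated given {F, P, Q}.

There are 2 undirected paths between W and H; checking each against the conditioning set {F, P, Q}:
Path 1: W → J ← Q → H
  J is a collider here and neither J nor any of its descendants is conditioned on, so the collider stays closed — the path is blocked at J.
Path 2: W → F ← Q → H
  Q is a fork here and Q is conditioned on, so the path is blocked at Q.
Every path is blocked, so W and H are d-separated given {F, P, Q}.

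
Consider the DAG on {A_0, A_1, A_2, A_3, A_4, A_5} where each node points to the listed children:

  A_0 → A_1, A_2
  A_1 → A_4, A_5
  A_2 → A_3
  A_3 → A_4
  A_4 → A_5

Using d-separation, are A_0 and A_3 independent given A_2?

There are 3 undirected paths between A_0 and A_3; checking each against the conditioning set {A_2}:
Path 1: A_0 → A_2 → A_3
  A_2 is a chain here and A_2 is conditioned on, so the path is blocked at A_2.
Path 2: A_0 → A_1 → A_5 ← A_4 ← A_3
  A_5 is a collider here and neither A_5 nor any of its descendants is conditioned on, so the collider stays closed — the path is blocked at A_5.
Path 3: A_0 → A_1 → A_4 ← A_3
  A_4 is a collider here and neither A_4 nor any of its descendants is conditioned on, so the collider stays closed — the path is blocked at A_4.
Every path is blocked, so A_0 and A_3 are d-separated given {A_2}.

Yes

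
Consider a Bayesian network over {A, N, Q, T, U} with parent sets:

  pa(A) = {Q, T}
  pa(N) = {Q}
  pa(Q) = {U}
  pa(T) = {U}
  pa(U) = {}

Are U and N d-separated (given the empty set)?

No — U and N are not d-separated given ∅.

Enumerating the 2 paths from U to N and testing each for blocking by ∅:
Path 1: U → Q → N
  Q is a chain and Q is not conditioned on — no node blocks this path, so it is active.
Path 2: U → T → A ← Q → N
  A is a collider here and neither A nor any of its descendants is conditioned on, so the collider stays closed — the path is blocked at A.
At least one path is unblocked, so d-separation fails.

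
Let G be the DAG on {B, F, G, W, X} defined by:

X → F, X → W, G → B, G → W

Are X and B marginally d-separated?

Only one path connects X and B:
Path 1: X → W ← G → B
  W is a collider here and neither W nor any of its descendants is conditioned on, so the collider stays closed — the path is blocked at W.
Since every path is blocked, d-separation holds.

Yes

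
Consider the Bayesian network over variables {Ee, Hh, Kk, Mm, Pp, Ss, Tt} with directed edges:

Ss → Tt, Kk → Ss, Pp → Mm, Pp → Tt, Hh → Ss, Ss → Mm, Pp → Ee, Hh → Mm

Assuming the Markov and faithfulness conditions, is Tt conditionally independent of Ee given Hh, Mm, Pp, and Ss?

There are 3 undirected paths between Tt and Ee; checking each against the conditioning set {Hh, Mm, Pp, Ss}:
Path 1: Tt ← Ss → Mm ← Pp → Ee
  Ss is a fork here and Ss is conditioned on, so the path is blocked at Ss.
Path 2: Tt ← Ss ← Hh → Mm ← Pp → Ee
  Ss is a chain here and Ss is conditioned on, so the path is blocked at Ss.
Path 3: Tt ← Pp → Ee
  Pp is a fork here and Pp is conditioned on, so the path is blocked at Pp.
Every path is blocked, so Tt and Ee are d-separated given {Hh, Mm, Pp, Ss}.

Yes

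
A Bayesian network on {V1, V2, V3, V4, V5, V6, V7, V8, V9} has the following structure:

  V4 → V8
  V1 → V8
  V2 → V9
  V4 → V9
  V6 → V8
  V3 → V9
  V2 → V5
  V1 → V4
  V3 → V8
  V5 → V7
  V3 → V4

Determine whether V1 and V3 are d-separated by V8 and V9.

No

Enumerating the 6 paths from V1 to V3 and testing each for blocking by {V8, V9}:
Path 1: V1 → V8 ← V3
  V8 is a collider and V8 is conditioned on, which opens it — no node blocks this path, so it is active.
Path 2: V1 → V8 ← V4 → V9 ← V3
  V8 is a collider and V8 is conditioned on, which opens it; V4 is a fork and V4 is not conditioned on; V9 is a collider and V9 is conditioned on, which opens it — no node blocks this path, so it is active.
Path 3: V1 → V8 ← V4 ← V3
  V8 is a collider and V8 is conditioned on, which opens it; V4 is a chain and V4 is not conditioned on — no node blocks this path, so it is active.
Path 4: V1 → V4 → V9 ← V3
  V4 is a chain and V4 is not conditioned on; V9 is a collider and V9 is conditioned on, which opens it — no node blocks this path, so it is active.
Path 5: V1 → V4 ← V3
  V4 is a collider and its descendant V9 is conditioned on, which opens it — no node blocks this path, so it is active.
Path 6: V1 → V4 → V8 ← V3
  V4 is a chain and V4 is not conditioned on; V8 is a collider and V8 is conditioned on, which opens it — no node blocks this path, so it is active.
Since the path V1 → V8 ← V3 is active, V1 and V3 are not d-separated given {V8, V9}.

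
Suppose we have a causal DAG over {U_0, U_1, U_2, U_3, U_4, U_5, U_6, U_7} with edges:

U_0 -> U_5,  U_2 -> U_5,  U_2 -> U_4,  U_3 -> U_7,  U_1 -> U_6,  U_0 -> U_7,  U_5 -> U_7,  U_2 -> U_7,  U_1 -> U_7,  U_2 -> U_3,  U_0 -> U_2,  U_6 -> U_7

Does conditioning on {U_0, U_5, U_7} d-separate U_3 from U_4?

No

6 paths connect U_3 and U_4; each must be blocked for d-separation to hold:
Path 1: U_3 ← U_2 → U_4
  U_2 is a fork and U_2 is not conditioned on — no node blocks this path, so it is active.
Path 2: U_3 → U_7 ← U_2 → U_4
  U_7 is a collider and U_7 is conditioned on, which opens it; U_2 is a fork and U_2 is not conditioned on — no node blocks this path, so it is active.
Path 3: U_3 → U_7 ← U_5 ← U_2 → U_4
  U_5 is a chain here and U_5 is conditioned on, so the path is blocked at U_5.
Path 4: U_3 → U_7 ← U_5 ← U_0 → U_2 → U_4
  U_5 is a chain here and U_5 is conditioned on, so the path is blocked at U_5.
Path 5: U_3 → U_7 ← U_0 → U_2 → U_4
  U_0 is a fork here and U_0 is conditioned on, so the path is blocked at U_0.
Path 6: U_3 → U_7 ← U_0 → U_5 ← U_2 → U_4
  U_0 is a fork here and U_0 is conditioned on, so the path is blocked at U_0.
Since the path U_3 ← U_2 → U_4 is active, U_3 and U_4 are not d-separated given {U_0, U_5, U_7}.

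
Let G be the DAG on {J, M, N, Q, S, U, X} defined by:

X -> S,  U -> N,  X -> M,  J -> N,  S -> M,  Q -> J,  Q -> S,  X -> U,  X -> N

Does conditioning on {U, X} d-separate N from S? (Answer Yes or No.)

5 paths connect N and S; each must be blocked for d-separation to hold:
  1. N ← J ← Q → S — J:chain[open]; Q:fork[open] ⇒ active
  2. N ← X → M ← S — X:fork[blocks]; M:collider[blocks] ⇒ blocked
  3. N ← X → S — X:fork[blocks] ⇒ blocked
  4. N ← U ← X → M ← S — U:chain[blocks]; X:fork[blocks]; M:collider[blocks] ⇒ blocked
  5. N ← U ← X → S — U:chain[blocks]; X:fork[blocks] ⇒ blocked
Since the path N ← J ← Q → S is active, N and S are not d-separated given {U, X}.

No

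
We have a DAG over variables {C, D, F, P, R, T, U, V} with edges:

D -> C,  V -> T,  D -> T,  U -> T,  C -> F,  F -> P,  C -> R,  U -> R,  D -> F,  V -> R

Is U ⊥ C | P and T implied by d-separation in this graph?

No

6 paths connect U and C; each must be blocked for d-separation to hold:
Path 1: U → T ← D → F ← C
  T is a collider and T is conditioned on, which opens it; D is a fork and D is not conditioned on; F is a collider and its descendant P is conditioned on, which opens it — no node blocks this path, so it is active.
Path 2: U → T ← D → C
  T is a collider and T is conditioned on, which opens it; D is a fork and D is not conditioned on — no node blocks this path, so it is active.
Path 3: U → T ← V → R ← C
  R is a collider here and neither R nor any of its descendants is conditioned on, so the collider stays closed — the path is blocked at R.
Path 4: U → R ← C
  R is a collider here and neither R nor any of its descendants is conditioned on, so the collider stays closed — the path is blocked at R.
Path 5: U → R ← V → T ← D → F ← C
  R is a collider here and neither R nor any of its descendants is conditioned on, so the collider stays closed — the path is blocked at R.
Path 6: U → R ← V → T ← D → C
  R is a collider here and neither R nor any of its descendants is conditioned on, so the collider stays closed — the path is blocked at R.
At least one path is unblocked, so d-separation fails.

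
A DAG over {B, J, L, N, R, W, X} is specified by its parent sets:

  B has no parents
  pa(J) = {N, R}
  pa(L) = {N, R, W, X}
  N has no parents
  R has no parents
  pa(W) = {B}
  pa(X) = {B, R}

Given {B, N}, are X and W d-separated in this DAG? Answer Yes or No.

Yes

We examine all 4 paths between X and W:
Path 1: X ← R → L ← W
  L is a collider here and neither L nor any of its descendants is conditioned on, so the collider stays closed — the path is blocked at L.
Path 2: X ← R → J ← N → L ← W
  J is a collider here and neither J nor any of its descendants is conditioned on, so the collider stays closed — the path is blocked at J.
Path 3: X → L ← W
  L is a collider here and neither L nor any of its descendants is conditioned on, so the collider stays closed — the path is blocked at L.
Path 4: X ← B → W
  B is a fork here and B is conditioned on, so the path is blocked at B.
All paths are blocked; X ⊥ W | {B, N} holds.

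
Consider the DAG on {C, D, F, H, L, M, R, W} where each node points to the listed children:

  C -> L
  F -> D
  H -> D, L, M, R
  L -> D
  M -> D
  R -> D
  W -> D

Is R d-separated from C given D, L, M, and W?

We examine all 6 paths between R and C:
Path 1: R ← H → L ← C
  H is a fork and H is not conditioned on; L is a collider and L is conditioned on, which opens it — no node blocks this path, so it is active.
Path 2: R ← H → M → D ← L ← C
  M is a chain here and M is conditioned on, so the path is blocked at M.
Path 3: R ← H → D ← L ← C
  L is a chain here and L is conditioned on, so the path is blocked at L.
Path 4: R → D ← L ← C
  L is a chain here and L is conditioned on, so the path is blocked at L.
Path 5: R → D ← M ← H → L ← C
  M is a chain here and M is conditioned on, so the path is blocked at M.
Path 6: R → D ← H → L ← C
  D is a collider and D is conditioned on, which opens it; H is a fork and H is not conditioned on; L is a collider and L is conditioned on, which opens it — no node blocks this path, so it is active.
Since the path R ← H → L ← C is active, R and C are not d-separated given {D, L, M, W}.

No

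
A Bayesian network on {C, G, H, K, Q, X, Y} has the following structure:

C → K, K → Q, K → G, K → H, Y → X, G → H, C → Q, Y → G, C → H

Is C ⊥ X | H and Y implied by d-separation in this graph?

Yes

Enumerating the 6 paths from C to X and testing each for blocking by {H, Y}:
  1. C → K → H ← G ← Y → X — K:chain[open]; H:collider[open]; G:chain[open]; Y:fork[blocks] ⇒ blocked
  2. C → K → G ← Y → X — K:chain[open]; G:collider[open]; Y:fork[blocks] ⇒ blocked
  3. C → Q ← K → H ← G ← Y → X — Q:collider[blocks]; K:fork[open]; H:collider[open]; G:chain[open]; Y:fork[blocks] ⇒ blocked
  4. C → Q ← K → G ← Y → X — Q:collider[blocks]; K:fork[open]; G:collider[open]; Y:fork[blocks] ⇒ blocked
  5. C → H ← K → G ← Y → X — H:collider[open]; K:fork[open]; G:collider[open]; Y:fork[blocks] ⇒ blocked
  6. C → H ← G ← Y → X — H:collider[open]; G:chain[open]; Y:fork[blocks] ⇒ blocked
Since every path is blocked, d-separation holds.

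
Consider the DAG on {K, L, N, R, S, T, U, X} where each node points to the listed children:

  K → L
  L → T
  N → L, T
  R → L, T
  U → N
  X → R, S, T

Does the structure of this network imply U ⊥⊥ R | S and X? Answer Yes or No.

There are 6 undirected paths between U and R; checking each against the conditioning set {S, X}:
Path 1: U → N → L → T ← X → R
  T is a collider here and neither T nor any of its descendants is conditioned on, so the collider stays closed — the path is blocked at T.
Path 2: U → N → L → T ← R
  T is a collider here and neither T nor any of its descendants is conditioned on, so the collider stays closed — the path is blocked at T.
Path 3: U → N → L ← R
  L is a collider here and neither L nor any of its descendants is conditioned on, so the collider stays closed — the path is blocked at L.
Path 4: U → N → T ← L ← R
  T is a collider here and neither T nor any of its descendants is conditioned on, so the collider stays closed — the path is blocked at T.
Path 5: U → N → T ← X → R
  T is a collider here and neither T nor any of its descendants is conditioned on, so the collider stays closed — the path is blocked at T.
Path 6: U → N → T ← R
  T is a collider here and neither T nor any of its descendants is conditioned on, so the collider stays closed — the path is blocked at T.
Since every path is blocked, d-separation holds.

Yes — U and R are d-separated given {S, X}.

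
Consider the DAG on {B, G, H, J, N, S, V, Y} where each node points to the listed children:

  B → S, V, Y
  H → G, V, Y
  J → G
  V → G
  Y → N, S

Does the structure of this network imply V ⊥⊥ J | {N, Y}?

There are 4 undirected paths between V and J; checking each against the conditioning set {N, Y}:
Path 1: V → G ← J
  G is a collider here and neither G nor any of its descendants is conditioned on, so the collider stays closed — the path is blocked at G.
Path 2: V ← H → G ← J
  G is a collider here and neither G nor any of its descendants is conditioned on, so the collider stays closed — the path is blocked at G.
Path 3: V ← B → Y ← H → G ← J
  G is a collider here and neither G nor any of its descendants is conditioned on, so the collider stays closed — the path is blocked at G.
Path 4: V ← B → S ← Y ← H → G ← J
  S is a collider here and neither S nor any of its descendants is conditioned on, so the collider stays closed — the path is blocked at S.
Every path is blocked, so V and J are d-separated given {N, Y}.

Yes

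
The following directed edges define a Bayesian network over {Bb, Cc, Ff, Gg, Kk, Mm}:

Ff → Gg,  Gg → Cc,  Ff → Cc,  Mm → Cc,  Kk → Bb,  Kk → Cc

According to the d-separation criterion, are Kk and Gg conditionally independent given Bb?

There are 2 undirected paths between Kk and Gg; checking each against the conditioning set {Bb}:
Path 1: Kk → Cc ← Gg
  Cc is a collider here and neither Cc nor any of its descendants is conditioned on, so the collider stays closed — the path is blocked at Cc.
Path 2: Kk → Cc ← Ff → Gg
  Cc is a collider here and neither Cc nor any of its descendants is conditioned on, so the collider stays closed — the path is blocked at Cc.
Every path is blocked, so Kk and Gg are d-separated given {Bb}.

Yes — Kk and Gg are d-separated given {Bb}.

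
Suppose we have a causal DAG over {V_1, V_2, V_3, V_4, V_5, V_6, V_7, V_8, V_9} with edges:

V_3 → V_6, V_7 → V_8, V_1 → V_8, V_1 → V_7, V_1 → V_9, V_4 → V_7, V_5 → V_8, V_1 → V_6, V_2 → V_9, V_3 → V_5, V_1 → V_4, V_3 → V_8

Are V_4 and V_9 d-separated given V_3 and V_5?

No

5 paths connect V_4 and V_9; each must be blocked for d-separation to hold:
  1. V_4 ← V_1 → V_9 — V_1:fork[open] ⇒ active
  2. V_4 → V_7 ← V_1 → V_9 — V_7:collider[blocks]; V_1:fork[open] ⇒ blocked
  3. V_4 → V_7 → V_8 ← V_1 → V_9 — V_7:chain[open]; V_8:collider[blocks]; V_1:fork[open] ⇒ blocked
  4. V_4 → V_7 → V_8 ← V_3 → V_6 ← V_1 → V_9 — V_7:chain[open]; V_8:collider[blocks]; V_3:fork[blocks]; V_6:collider[blocks]; V_1:fork[open] ⇒ blocked
  5. V_4 → V_7 → V_8 ← V_5 ← V_3 → V_6 ← V_1 → V_9 — V_7:chain[open]; V_8:collider[blocks]; V_5:chain[blocks]; V_3:fork[blocks]; V_6:collider[blocks]; V_1:fork[open] ⇒ blocked
At least one path is unblocked, so d-separation fails.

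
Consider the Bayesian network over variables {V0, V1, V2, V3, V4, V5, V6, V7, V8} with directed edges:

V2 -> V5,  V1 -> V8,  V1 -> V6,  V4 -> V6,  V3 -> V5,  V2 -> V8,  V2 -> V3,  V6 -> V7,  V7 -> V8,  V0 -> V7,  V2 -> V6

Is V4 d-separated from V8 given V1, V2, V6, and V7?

3 paths connect V4 and V8; each must be blocked for d-separation to hold:
Path 1: V4 → V6 ← V1 → V8
  V1 is a fork here and V1 is conditioned on, so the path is blocked at V1.
Path 2: V4 → V6 → V7 → V8
  V6 is a chain here and V6 is conditioned on, so the path is blocked at V6.
Path 3: V4 → V6 ← V2 → V8
  V2 is a fork here and V2 is conditioned on, so the path is blocked at V2.
Every path is blocked, so V4 and V8 are d-separated given {V1, V2, V6, V7}.

Yes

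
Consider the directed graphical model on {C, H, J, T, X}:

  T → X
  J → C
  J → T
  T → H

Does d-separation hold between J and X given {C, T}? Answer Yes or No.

Yes — J and X are d-separated given {C, T}.

The only undirected path from J to X is:
Path 1: J → T → X
  T is a chain here and T is conditioned on, so the path is blocked at T.
All paths are blocked; J ⊥ X | {C, T} holds.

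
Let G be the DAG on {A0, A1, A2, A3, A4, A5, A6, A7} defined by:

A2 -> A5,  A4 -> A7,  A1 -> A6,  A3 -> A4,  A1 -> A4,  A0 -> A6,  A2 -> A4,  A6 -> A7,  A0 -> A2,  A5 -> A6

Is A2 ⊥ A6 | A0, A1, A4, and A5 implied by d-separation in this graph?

4 paths connect A2 and A6; each must be blocked for d-separation to hold:
Path 1: A2 → A4 ← A1 → A6
  A1 is a fork here and A1 is conditioned on, so the path is blocked at A1.
Path 2: A2 → A4 → A7 ← A6
  A4 is a chain here and A4 is conditioned on, so the path is blocked at A4.
Path 3: A2 → A5 → A6
  A5 is a chain here and A5 is conditioned on, so the path is blocked at A5.
Path 4: A2 ← A0 → A6
  A0 is a fork here and A0 is conditioned on, so the path is blocked at A0.
Every path is blocked, so A2 and A6 are d-separated given {A0, A1, A4, A5}.

Yes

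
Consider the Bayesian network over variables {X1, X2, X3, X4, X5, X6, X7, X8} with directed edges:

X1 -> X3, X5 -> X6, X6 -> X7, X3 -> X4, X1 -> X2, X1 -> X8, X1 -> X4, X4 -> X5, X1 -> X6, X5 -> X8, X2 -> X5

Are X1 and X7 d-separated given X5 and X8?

We examine all 5 paths between X1 and X7:
  1. X1 → X3 → X4 → X5 → X6 → X7 — X3:chain[open]; X4:chain[open]; X5:chain[blocks]; X6:chain[open] ⇒ blocked
  2. X1 → X2 → X5 → X6 → X7 — X2:chain[open]; X5:chain[blocks]; X6:chain[open] ⇒ blocked
  3. X1 → X6 → X7 — X6:chain[open] ⇒ active
  4. X1 → X8 ← X5 → X6 → X7 — X8:collider[open]; X5:fork[blocks]; X6:chain[open] ⇒ blocked
  5. X1 → X4 → X5 → X6 → X7 — X4:chain[open]; X5:chain[blocks]; X6:chain[open] ⇒ blocked
At least one path is unblocked, so d-separation fails.

No — X1 and X7 are not d-separated given {X5, X8}.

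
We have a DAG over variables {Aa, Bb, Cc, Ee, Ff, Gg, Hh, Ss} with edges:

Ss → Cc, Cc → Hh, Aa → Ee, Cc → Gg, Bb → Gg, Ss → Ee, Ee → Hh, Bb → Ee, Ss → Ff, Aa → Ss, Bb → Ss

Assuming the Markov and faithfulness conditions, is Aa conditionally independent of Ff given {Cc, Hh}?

No

6 paths connect Aa and Ff; each must be blocked for d-separation to hold:
  1. Aa → Ss → Ff — Ss:chain[open] ⇒ active
  2. Aa → Ee ← Bb → Gg ← Cc ← Ss → Ff — Ee:collider[open]; Bb:fork[open]; Gg:collider[blocks]; Cc:chain[blocks]; Ss:fork[open] ⇒ blocked
  3. Aa → Ee ← Bb → Ss → Ff — Ee:collider[open]; Bb:fork[open]; Ss:chain[open] ⇒ active
  4. Aa → Ee → Hh ← Cc → Gg ← Bb → Ss → Ff — Ee:chain[open]; Hh:collider[open]; Cc:fork[blocks]; Gg:collider[blocks]; Bb:fork[open]; Ss:chain[open] ⇒ blocked
  5. Aa → Ee → Hh ← Cc ← Ss → Ff — Ee:chain[open]; Hh:collider[open]; Cc:chain[blocks]; Ss:fork[open] ⇒ blocked
  6. Aa → Ee ← Ss → Ff — Ee:collider[open]; Ss:fork[open] ⇒ active
At least one path is unblocked, so d-separation fails.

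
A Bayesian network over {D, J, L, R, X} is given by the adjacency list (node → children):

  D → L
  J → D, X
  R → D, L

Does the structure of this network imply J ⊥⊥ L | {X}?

There are 2 undirected paths between J and L; checking each against the conditioning set {X}:
  1. J → D ← R → L — D:collider[blocks]; R:fork[open] ⇒ blocked
  2. J → D → L — D:chain[open] ⇒ active
At least one path is unblocked, so d-separation fails.

No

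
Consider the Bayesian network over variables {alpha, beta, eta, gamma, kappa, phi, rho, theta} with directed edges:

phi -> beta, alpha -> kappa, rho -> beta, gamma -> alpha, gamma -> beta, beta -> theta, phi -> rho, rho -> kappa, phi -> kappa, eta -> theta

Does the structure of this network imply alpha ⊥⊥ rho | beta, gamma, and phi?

Yes

We examine all 6 paths between alpha and rho:
  1. alpha ← gamma → beta ← rho — gamma:fork[blocks]; beta:collider[open] ⇒ blocked
  2. alpha ← gamma → beta ← phi → rho — gamma:fork[blocks]; beta:collider[open]; phi:fork[blocks] ⇒ blocked
  3. alpha ← gamma → beta ← phi → kappa ← rho — gamma:fork[blocks]; beta:collider[open]; phi:fork[blocks]; kappa:collider[blocks] ⇒ blocked
  4. alpha → kappa ← rho — kappa:collider[blocks] ⇒ blocked
  5. alpha → kappa ← phi → rho — kappa:collider[blocks]; phi:fork[blocks] ⇒ blocked
  6. alpha → kappa ← phi → beta ← rho — kappa:collider[blocks]; phi:fork[blocks]; beta:collider[open] ⇒ blocked
Since every path is blocked, d-separation holds.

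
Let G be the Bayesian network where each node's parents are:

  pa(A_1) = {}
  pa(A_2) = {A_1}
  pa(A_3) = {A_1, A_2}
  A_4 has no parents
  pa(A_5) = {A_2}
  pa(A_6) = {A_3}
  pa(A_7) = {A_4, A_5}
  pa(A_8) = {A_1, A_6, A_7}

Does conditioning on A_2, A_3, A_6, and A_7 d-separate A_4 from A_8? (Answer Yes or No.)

There are 5 undirected paths between A_4 and A_8; checking each against the conditioning set {A_2, A_3, A_6, A_7}:
Path 1: A_4 → A_7 → A_8
  A_7 is a chain here and A_7 is conditioned on, so the path is blocked at A_7.
Path 2: A_4 → A_7 ← A_5 ← A_2 ← A_1 → A_8
  A_2 is a chain here and A_2 is conditioned on, so the path is blocked at A_2.
Path 3: A_4 → A_7 ← A_5 ← A_2 ← A_1 → A_3 → A_6 → A_8
  A_2 is a chain here and A_2 is conditioned on, so the path is blocked at A_2.
Path 4: A_4 → A_7 ← A_5 ← A_2 → A_3 → A_6 → A_8
  A_2 is a fork here and A_2 is conditioned on, so the path is blocked at A_2.
Path 5: A_4 → A_7 ← A_5 ← A_2 → A_3 ← A_1 → A_8
  A_2 is a fork here and A_2 is conditioned on, so the path is blocked at A_2.
Since every path is blocked, d-separation holds.

Yes — A_4 and A_8 are d-separated given {A_2, A_3, A_6, A_7}.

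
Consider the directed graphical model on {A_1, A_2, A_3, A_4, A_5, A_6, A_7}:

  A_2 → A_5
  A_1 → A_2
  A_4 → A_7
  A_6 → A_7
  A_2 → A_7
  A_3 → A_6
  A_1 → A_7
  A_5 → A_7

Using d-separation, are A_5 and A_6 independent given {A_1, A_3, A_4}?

3 paths connect A_5 and A_6; each must be blocked for d-separation to hold:
Path 1: A_5 ← A_2 ← A_1 → A_7 ← A_6
  A_1 is a fork here and A_1 is conditioned on, so the path is blocked at A_1.
Path 2: A_5 ← A_2 → A_7 ← A_6
  A_7 is a collider here and neither A_7 nor any of its descendants is conditioned on, so the collider stays closed — the path is blocked at A_7.
Path 3: A_5 → A_7 ← A_6
  A_7 is a collider here and neither A_7 nor any of its descendants is conditioned on, so the collider stays closed — the path is blocked at A_7.
All paths are blocked; A_5 ⊥ A_6 | {A_1, A_3, A_4} holds.

Yes — A_5 and A_6 are d-separated given {A_1, A_3, A_4}.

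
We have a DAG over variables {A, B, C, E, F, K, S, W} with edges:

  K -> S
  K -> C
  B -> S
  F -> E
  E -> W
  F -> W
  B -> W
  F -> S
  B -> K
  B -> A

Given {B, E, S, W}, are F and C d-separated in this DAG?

No

6 paths connect F and C; each must be blocked for d-separation to hold:
  1. F → E → W ← B → K → C — E:chain[blocks]; W:collider[open]; B:fork[blocks]; K:chain[open] ⇒ blocked
  2. F → E → W ← B → S ← K → C — E:chain[blocks]; W:collider[open]; B:fork[blocks]; S:collider[open]; K:fork[open] ⇒ blocked
  3. F → W ← B → K → C — W:collider[open]; B:fork[blocks]; K:chain[open] ⇒ blocked
  4. F → W ← B → S ← K → C — W:collider[open]; B:fork[blocks]; S:collider[open]; K:fork[open] ⇒ blocked
  5. F → S ← B → K → C — S:collider[open]; B:fork[blocks]; K:chain[open] ⇒ blocked
  6. F → S ← K → C — S:collider[open]; K:fork[open] ⇒ active
At least one path is unblocked, so d-separation fails.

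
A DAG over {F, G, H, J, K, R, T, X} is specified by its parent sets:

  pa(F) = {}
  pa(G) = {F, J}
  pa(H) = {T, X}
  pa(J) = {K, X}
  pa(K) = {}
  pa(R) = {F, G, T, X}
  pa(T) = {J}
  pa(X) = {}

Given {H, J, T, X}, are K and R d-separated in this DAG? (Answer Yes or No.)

Yes

6 paths connect K and R; each must be blocked for d-separation to hold:
  1. K → J → G → R — J:chain[blocks]; G:chain[open] ⇒ blocked
  2. K → J → G ← F → R — J:chain[blocks]; G:collider[blocks]; F:fork[open] ⇒ blocked
  3. K → J → T → R — J:chain[blocks]; T:chain[blocks] ⇒ blocked
  4. K → J → T → H ← X → R — J:chain[blocks]; T:chain[blocks]; H:collider[open]; X:fork[blocks] ⇒ blocked
  5. K → J ← X → R — J:collider[open]; X:fork[blocks] ⇒ blocked
  6. K → J ← X → H ← T → R — J:collider[open]; X:fork[blocks]; H:collider[open]; T:fork[blocks] ⇒ blocked
Since every path is blocked, d-separation holds.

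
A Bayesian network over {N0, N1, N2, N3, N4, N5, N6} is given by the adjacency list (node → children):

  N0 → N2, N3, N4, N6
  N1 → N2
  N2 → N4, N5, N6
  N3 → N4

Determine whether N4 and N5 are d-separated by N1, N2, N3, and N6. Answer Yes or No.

5 paths connect N4 and N5; each must be blocked for d-separation to hold:
Path 1: N4 ← N0 → N2 → N5
  N2 is a chain here and N2 is conditioned on, so the path is blocked at N2.
Path 2: N4 ← N0 → N6 ← N2 → N5
  N2 is a fork here and N2 is conditioned on, so the path is blocked at N2.
Path 3: N4 ← N2 → N5
  N2 is a fork here and N2 is conditioned on, so the path is blocked at N2.
Path 4: N4 ← N3 ← N0 → N2 → N5
  N3 is a chain here and N3 is conditioned on, so the path is blocked at N3.
Path 5: N4 ← N3 ← N0 → N6 ← N2 → N5
  N3 is a chain here and N3 is conditioned on, so the path is blocked at N3.
All paths are blocked; N4 ⊥ N5 | {N1, N2, N3, N6} holds.

Yes — N4 and N5 are d-separated given {N1, N2, N3, N6}.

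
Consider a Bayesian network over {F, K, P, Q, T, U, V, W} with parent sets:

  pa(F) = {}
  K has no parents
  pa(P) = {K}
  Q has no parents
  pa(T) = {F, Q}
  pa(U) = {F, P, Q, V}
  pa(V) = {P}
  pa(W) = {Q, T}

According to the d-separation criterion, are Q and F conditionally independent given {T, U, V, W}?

No — Q and F are not d-separated given {T, U, V, W}.

We examine all 3 paths between Q and F:
Path 1: Q → W ← T ← F
  T is a chain here and T is conditioned on, so the path is blocked at T.
Path 2: Q → U ← F
  U is a collider and U is conditioned on, which opens it — no node blocks this path, so it is active.
Path 3: Q → T ← F
  T is a collider and T is conditioned on, which opens it — no node blocks this path, so it is active.
Since the path Q → U ← F is active, Q and F are not d-separated given {T, U, V, W}.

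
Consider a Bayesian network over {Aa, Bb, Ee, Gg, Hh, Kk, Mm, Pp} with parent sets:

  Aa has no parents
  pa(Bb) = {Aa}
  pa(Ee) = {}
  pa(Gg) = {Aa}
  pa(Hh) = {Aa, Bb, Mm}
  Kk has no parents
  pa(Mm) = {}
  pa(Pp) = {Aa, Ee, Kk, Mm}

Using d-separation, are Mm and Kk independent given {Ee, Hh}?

Yes

There are 3 undirected paths between Mm and Kk; checking each against the conditioning set {Ee, Hh}:
Path 1: Mm → Hh ← Bb ← Aa → Pp ← Kk
  Pp is a collider here and neither Pp nor any of its descendants is conditioned on, so the collider stays closed — the path is blocked at Pp.
Path 2: Mm → Hh ← Aa → Pp ← Kk
  Pp is a collider here and neither Pp nor any of its descendants is conditioned on, so the collider stays closed — the path is blocked at Pp.
Path 3: Mm → Pp ← Kk
  Pp is a collider here and neither Pp nor any of its descendants is conditioned on, so the collider stays closed — the path is blocked at Pp.
Since every path is blocked, d-separation holds.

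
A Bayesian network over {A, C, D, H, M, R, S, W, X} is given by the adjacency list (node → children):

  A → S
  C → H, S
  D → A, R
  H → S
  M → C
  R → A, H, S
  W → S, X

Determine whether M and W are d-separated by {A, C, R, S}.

Yes

There are 5 undirected paths between M and W; checking each against the conditioning set {A, C, R, S}:
  1. M → C → S ← W — C:chain[blocks]; S:collider[open] ⇒ blocked
  2. M → C → H → S ← W — C:chain[blocks]; H:chain[open]; S:collider[open] ⇒ blocked
  3. M → C → H ← R → S ← W — C:chain[blocks]; H:collider[open]; R:fork[blocks]; S:collider[open] ⇒ blocked
  4. M → C → H ← R → A → S ← W — C:chain[blocks]; H:collider[open]; R:fork[blocks]; A:chain[blocks]; S:collider[open] ⇒ blocked
  5. M → C → H ← R ← D → A → S ← W — C:chain[blocks]; H:collider[open]; R:chain[blocks]; D:fork[open]; A:chain[blocks]; S:collider[open] ⇒ blocked
Since every path is blocked, d-separation holds.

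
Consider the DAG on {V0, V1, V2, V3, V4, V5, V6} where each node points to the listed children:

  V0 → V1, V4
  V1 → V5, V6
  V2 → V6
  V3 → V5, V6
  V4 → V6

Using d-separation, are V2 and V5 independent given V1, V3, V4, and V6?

Yes

3 paths connect V2 and V5; each must be blocked for d-separation to hold:
  1. V2 → V6 ← V3 → V5 — V6:collider[open]; V3:fork[blocks] ⇒ blocked
  2. V2 → V6 ← V4 ← V0 → V1 → V5 — V6:collider[open]; V4:chain[blocks]; V0:fork[open]; V1:chain[blocks] ⇒ blocked
  3. V2 → V6 ← V1 → V5 — V6:collider[open]; V1:fork[blocks] ⇒ blocked
All paths are blocked; V2 ⊥ V5 | {V1, V3, V4, V6} holds.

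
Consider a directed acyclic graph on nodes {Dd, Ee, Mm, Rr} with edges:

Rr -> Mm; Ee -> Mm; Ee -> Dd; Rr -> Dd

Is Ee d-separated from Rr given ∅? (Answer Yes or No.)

Yes

There are 2 undirected paths between Ee and Rr; checking each against the conditioning set ∅:
  1. Ee → Mm ← Rr — Mm:collider[blocks] ⇒ blocked
  2. Ee → Dd ← Rr — Dd:collider[blocks] ⇒ blocked
Every path is blocked, so Ee and Rr are d-separated given ∅.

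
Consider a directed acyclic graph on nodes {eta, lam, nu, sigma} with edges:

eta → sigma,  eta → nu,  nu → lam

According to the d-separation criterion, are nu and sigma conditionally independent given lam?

No

There is one path between nu and sigma:
Path 1: nu ← eta → sigma
  eta is a fork and eta is not conditioned on — no node blocks this path, so it is active.
Because an active path exists, nu and sigma are not d-separated.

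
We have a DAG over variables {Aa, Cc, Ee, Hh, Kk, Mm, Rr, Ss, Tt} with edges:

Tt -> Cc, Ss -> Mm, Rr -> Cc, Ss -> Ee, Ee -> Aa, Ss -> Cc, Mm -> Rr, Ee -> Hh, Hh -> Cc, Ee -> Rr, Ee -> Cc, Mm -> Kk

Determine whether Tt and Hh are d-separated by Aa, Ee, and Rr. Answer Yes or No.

6 paths connect Tt and Hh; each must be blocked for d-separation to hold:
Path 1: Tt → Cc ← Ss → Mm → Rr ← Ee → Hh
  Cc is a collider here and neither Cc nor any of its descendants is conditioned on, so the collider stays closed — the path is blocked at Cc.
Path 2: Tt → Cc ← Ss → Ee → Hh
  Cc is a collider here and neither Cc nor any of its descendants is conditioned on, so the collider stays closed — the path is blocked at Cc.
Path 3: Tt → Cc ← Ee → Hh
  Cc is a collider here and neither Cc nor any of its descendants is conditioned on, so the collider stays closed — the path is blocked at Cc.
Path 4: Tt → Cc ← Hh
  Cc is a collider here and neither Cc nor any of its descendants is conditioned on, so the collider stays closed — the path is blocked at Cc.
Path 5: Tt → Cc ← Rr ← Mm ← Ss → Ee → Hh
  Cc is a collider here and neither Cc nor any of its descendants is conditioned on, so the collider stays closed — the path is blocked at Cc.
Path 6: Tt → Cc ← Rr ← Ee → Hh
  Cc is a collider here and neither Cc nor any of its descendants is conditioned on, so the collider stays closed — the path is blocked at Cc.
Every path is blocked, so Tt and Hh are d-separated given {Aa, Ee, Rr}.

Yes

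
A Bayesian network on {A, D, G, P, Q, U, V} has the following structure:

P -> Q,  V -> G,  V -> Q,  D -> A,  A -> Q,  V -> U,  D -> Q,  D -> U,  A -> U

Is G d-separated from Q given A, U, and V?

We examine all 5 paths between G and Q:
Path 1: G ← V → Q
  V is a fork here and V is conditioned on, so the path is blocked at V.
Path 2: G ← V → U ← D → Q
  V is a fork here and V is conditioned on, so the path is blocked at V.
Path 3: G ← V → U ← D → A → Q
  V is a fork here and V is conditioned on, so the path is blocked at V.
Path 4: G ← V → U ← A → Q
  V is a fork here and V is conditioned on, so the path is blocked at V.
Path 5: G ← V → U ← A ← D → Q
  V is a fork here and V is conditioned on, so the path is blocked at V.
Every path is blocked, so G and Q are d-separated given {A, U, V}.

Yes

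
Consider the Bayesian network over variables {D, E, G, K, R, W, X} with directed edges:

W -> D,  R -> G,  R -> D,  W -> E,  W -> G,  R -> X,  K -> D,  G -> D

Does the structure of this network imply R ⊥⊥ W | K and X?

Yes — R and W are d-separated given {K, X}.

4 paths connect R and W; each must be blocked for d-separation to hold:
Path 1: R → D ← G ← W
  D is a collider here and neither D nor any of its descendants is conditioned on, so the collider stays closed — the path is blocked at D.
Path 2: R → D ← W
  D is a collider here and neither D nor any of its descendants is conditioned on, so the collider stays closed — the path is blocked at D.
Path 3: R → G → D ← W
  D is a collider here and neither D nor any of its descendants is conditioned on, so the collider stays closed — the path is blocked at D.
Path 4: R → G ← W
  G is a collider here and neither G nor any of its descendants is conditioned on, so the collider stays closed — the path is blocked at G.
Every path is blocked, so R and W are d-separated given {K, X}.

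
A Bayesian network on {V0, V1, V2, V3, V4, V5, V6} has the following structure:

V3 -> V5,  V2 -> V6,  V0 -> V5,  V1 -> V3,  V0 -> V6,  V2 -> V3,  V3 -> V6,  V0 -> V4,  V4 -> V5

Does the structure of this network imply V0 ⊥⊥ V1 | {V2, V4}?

Yes — V0 and V1 are d-separated given {V2, V4}.

Enumerating the 4 paths from V0 to V1 and testing each for blocking by {V2, V4}:
Path 1: V0 → V4 → V5 ← V3 ← V1
  V4 is a chain here and V4 is conditioned on, so the path is blocked at V4.
Path 2: V0 → V5 ← V3 ← V1
  V5 is a collider here and neither V5 nor any of its descendants is conditioned on, so the collider stays closed — the path is blocked at V5.
Path 3: V0 → V6 ← V2 → V3 ← V1
  V6 is a collider here and neither V6 nor any of its descendants is conditioned on, so the collider stays closed — the path is blocked at V6.
Path 4: V0 → V6 ← V3 ← V1
  V6 is a collider here and neither V6 nor any of its descendants is conditioned on, so the collider stays closed — the path is blocked at V6.
Since every path is blocked, d-separation holds.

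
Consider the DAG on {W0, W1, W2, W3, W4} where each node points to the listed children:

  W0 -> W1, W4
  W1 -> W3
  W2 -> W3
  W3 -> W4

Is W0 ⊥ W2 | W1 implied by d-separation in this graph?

2 paths connect W0 and W2; each must be blocked for d-separation to hold:
  1. W0 → W1 → W3 ← W2 — W1:chain[blocks]; W3:collider[blocks] ⇒ blocked
  2. W0 → W4 ← W3 ← W2 — W4:collider[blocks]; W3:chain[open] ⇒ blocked
Since every path is blocked, d-separation holds.

Yes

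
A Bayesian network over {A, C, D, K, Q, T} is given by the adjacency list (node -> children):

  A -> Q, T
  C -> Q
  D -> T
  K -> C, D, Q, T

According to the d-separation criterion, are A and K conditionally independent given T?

No

4 paths connect A and K; each must be blocked for d-separation to hold:
Path 1: A → Q ← K
  Q is a collider here and neither Q nor any of its descendants is conditioned on, so the collider stays closed — the path is blocked at Q.
Path 2: A → Q ← C ← K
  Q is a collider here and neither Q nor any of its descendants is conditioned on, so the collider stays closed — the path is blocked at Q.
Path 3: A → T ← K
  T is a collider and T is conditioned on, which opens it — no node blocks this path, so it is active.
Path 4: A → T ← D ← K
  T is a collider and T is conditioned on, which opens it; D is a chain and D is not conditioned on — no node blocks this path, so it is active.
Since the path A → T ← K is active, A and K are not d-separated given {T}.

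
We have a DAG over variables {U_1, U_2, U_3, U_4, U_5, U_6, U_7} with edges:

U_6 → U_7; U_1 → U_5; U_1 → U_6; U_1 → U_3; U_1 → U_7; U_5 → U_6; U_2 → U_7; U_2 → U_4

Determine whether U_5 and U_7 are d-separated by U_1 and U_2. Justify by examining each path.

No

Enumerating the 4 paths from U_5 to U_7 and testing each for blocking by {U_1, U_2}:
Path 1: U_5 ← U_1 → U_6 → U_7
  U_1 is a fork here and U_1 is conditioned on, so the path is blocked at U_1.
Path 2: U_5 ← U_1 → U_7
  U_1 is a fork here and U_1 is conditioned on, so the path is blocked at U_1.
Path 3: U_5 → U_6 ← U_1 → U_7
  U_6 is a collider here and neither U_6 nor any of its descendants is conditioned on, so the collider stays closed — the path is blocked at U_6.
Path 4: U_5 → U_6 → U_7
  U_6 is a chain and U_6 is not conditioned on — no node blocks this path, so it is active.
Because an active path exists, U_5 and U_7 are not d-separated.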